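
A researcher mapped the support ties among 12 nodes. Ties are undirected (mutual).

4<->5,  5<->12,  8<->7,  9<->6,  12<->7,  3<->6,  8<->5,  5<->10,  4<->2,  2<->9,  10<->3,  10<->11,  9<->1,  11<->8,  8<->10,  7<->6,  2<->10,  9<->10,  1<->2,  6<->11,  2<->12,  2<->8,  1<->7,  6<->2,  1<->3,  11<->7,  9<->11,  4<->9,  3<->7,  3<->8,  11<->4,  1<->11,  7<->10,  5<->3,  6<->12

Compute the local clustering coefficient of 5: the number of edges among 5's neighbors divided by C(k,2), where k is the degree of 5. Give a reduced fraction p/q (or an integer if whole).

5's neighbors: 3, 4, 8, 10, and 12 (k = 5).
Possible neighbor pairs: C(5,2) = 10. Edges among them: 3–8, 3–10, 8–10 → e = 3.
Clustering(5) = 3/10.

3/10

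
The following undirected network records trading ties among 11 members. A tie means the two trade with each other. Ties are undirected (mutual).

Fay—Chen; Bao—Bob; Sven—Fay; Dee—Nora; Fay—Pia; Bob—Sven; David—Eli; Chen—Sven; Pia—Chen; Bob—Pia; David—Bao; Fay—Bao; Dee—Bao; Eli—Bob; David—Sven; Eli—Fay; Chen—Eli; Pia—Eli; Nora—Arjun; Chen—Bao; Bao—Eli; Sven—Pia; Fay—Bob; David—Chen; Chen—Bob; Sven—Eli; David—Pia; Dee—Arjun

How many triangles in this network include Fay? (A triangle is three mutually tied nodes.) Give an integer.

Fay's neighbors: Bao, Bob, Chen, Eli, Pia, and Sven.
Neighbor pairs that are themselves tied: Fay–Bao–Bob; Fay–Bao–Chen; Fay–Bao–Eli; Fay–Bob–Chen; Fay–Bob–Eli; Fay–Bob–Pia; Fay–Bob–Sven; Fay–Chen–Eli; Fay–Chen–Pia; Fay–Chen–Sven; Fay–Eli–Pia; Fay–Eli–Sven; Fay–Pia–Sven. Each forms one triangle with Fay, for 13 in total.

13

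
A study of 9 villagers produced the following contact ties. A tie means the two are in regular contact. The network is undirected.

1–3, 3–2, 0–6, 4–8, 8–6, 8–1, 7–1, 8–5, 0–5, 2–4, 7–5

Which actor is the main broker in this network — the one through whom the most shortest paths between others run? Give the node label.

8

Unnormalized betweenness of each node: 0:5/6, 1:22/3, 2:1, 3:2, 4:4, 5:11/2, 6:13/6, 7:5/3, 8:27/2.
8 has the largest value, 27/2, making it the main broker — the node through which the most shortest paths run.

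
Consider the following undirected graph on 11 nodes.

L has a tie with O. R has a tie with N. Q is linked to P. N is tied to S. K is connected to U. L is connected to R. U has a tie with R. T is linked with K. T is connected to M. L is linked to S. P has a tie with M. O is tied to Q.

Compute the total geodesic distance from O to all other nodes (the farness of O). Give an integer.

Distances from O: K:4, L:1, M:3, N:3, P:2, Q:1, R:2, S:2, T:4, U:3.
Sum = 4 + 1 + 3 + 3 + 2 + 1 + 2 + 2 + 4 + 3 = 25.

25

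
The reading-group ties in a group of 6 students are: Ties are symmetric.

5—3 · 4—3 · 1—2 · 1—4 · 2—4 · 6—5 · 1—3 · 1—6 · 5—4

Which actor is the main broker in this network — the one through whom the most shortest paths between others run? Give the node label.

1

Unnormalized betweenness of each node: 1:5/2, 2:0, 3:1/3, 4:11/6, 5:1, 6:1/3.
1 has the largest value, 5/2, making it the main broker — the node through which the most shortest paths run.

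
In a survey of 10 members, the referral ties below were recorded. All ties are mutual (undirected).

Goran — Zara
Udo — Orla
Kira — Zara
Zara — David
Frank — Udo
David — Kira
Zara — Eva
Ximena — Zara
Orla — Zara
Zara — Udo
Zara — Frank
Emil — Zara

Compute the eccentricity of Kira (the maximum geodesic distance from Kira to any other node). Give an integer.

2

Distances from Kira: David:1, Emil:2, Eva:2, Frank:2, Goran:2, Orla:2, Udo:2, Ximena:2, Zara:1.
The largest is 2 (to Ximena, Orla, Eva, Emil, Goran, Udo, and Frank), so the eccentricity of Kira is 2.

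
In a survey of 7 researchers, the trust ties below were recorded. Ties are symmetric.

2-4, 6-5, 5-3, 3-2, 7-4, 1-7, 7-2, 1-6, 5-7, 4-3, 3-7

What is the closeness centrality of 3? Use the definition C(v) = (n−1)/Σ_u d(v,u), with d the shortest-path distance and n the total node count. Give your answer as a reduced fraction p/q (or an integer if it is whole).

Distances from 3: 1:2, 2:1, 4:1, 5:1, 6:2, 7:1. Sum = 8.
n = 7, so closeness = 6/8 = 3/4.

3/4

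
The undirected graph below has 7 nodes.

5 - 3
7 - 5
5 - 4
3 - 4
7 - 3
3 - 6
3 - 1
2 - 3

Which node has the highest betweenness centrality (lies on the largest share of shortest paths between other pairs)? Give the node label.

Unnormalized betweenness of each node: 1:0, 2:0, 3:25/2, 4:0, 5:1/2, 6:0, 7:0.
3 has the largest value, 25/2, making it the main broker — the node through which the most shortest paths run.

3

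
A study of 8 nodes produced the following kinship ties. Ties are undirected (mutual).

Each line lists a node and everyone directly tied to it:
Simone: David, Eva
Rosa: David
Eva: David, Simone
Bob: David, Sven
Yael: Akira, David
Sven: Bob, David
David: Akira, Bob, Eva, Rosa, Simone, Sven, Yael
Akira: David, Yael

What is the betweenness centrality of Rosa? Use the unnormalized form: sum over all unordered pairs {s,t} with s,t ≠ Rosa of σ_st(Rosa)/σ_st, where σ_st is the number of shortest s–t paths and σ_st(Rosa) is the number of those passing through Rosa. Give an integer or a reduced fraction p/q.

No shortest path between any pair of other nodes passes through Rosa.
Summing the contributions gives betweenness(Rosa) = 0.

0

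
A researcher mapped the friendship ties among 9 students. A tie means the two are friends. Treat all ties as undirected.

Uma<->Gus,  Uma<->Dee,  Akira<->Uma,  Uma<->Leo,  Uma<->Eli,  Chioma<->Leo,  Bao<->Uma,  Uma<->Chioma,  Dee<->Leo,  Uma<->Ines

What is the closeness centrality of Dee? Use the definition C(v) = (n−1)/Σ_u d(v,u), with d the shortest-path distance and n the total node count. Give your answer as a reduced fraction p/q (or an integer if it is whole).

4/7

Distances from Dee: Akira:2, Bao:2, Chioma:2, Eli:2, Gus:2, Ines:2, Leo:1, Uma:1. Sum = 14.
n = 9, so closeness = 8/14 = 4/7.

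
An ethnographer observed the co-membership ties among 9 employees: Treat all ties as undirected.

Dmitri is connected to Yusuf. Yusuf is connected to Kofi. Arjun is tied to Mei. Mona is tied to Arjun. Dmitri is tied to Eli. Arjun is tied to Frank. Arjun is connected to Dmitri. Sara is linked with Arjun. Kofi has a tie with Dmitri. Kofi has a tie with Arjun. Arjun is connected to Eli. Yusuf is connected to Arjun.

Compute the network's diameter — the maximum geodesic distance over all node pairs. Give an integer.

Eccentricity of each node (its greatest distance to any other): Arjun:1, Dmitri:2, Eli:2, Frank:2, Kofi:2, Mei:2, Mona:2, Sara:2, Yusuf:2.
The maximum eccentricity is 2, realized for instance by the pair Sara–Kofi via Sara – Arjun – Kofi. So the diameter is 2.

2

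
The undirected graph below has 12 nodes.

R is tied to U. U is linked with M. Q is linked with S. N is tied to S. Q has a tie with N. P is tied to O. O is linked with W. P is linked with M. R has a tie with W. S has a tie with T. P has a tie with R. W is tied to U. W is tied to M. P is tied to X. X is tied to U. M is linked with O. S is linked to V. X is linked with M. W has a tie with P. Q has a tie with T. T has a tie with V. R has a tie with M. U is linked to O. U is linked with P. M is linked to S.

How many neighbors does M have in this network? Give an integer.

M is directly tied to O, P, R, S, U, W, and X. That is 7 neighbors, so the degree of M is 7.

7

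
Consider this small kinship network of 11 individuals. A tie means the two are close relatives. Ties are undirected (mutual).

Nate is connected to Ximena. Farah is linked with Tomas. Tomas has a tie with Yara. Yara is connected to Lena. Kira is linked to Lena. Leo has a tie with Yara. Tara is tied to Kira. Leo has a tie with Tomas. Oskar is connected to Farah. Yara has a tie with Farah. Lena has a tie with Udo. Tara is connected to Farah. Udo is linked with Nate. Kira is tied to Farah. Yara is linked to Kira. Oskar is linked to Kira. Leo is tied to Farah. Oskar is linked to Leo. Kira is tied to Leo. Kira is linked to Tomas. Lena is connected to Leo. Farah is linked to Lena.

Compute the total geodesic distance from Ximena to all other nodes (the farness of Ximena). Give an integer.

37

Distances from Ximena: Farah:4, Kira:4, Lena:3, Leo:4, Nate:1, Oskar:5, Tara:5, Tomas:5, Udo:2, Yara:4.
Sum = 4 + 4 + 3 + 4 + 1 + 5 + 5 + 5 + 2 + 4 = 37.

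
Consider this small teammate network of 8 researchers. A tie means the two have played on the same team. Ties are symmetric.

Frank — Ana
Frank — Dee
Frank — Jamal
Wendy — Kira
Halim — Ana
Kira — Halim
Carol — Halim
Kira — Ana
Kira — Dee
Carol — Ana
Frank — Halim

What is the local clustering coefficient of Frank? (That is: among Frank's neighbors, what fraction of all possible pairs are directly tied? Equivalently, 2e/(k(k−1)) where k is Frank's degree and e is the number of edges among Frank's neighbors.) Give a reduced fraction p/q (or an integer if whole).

Frank's neighbors: Ana, Dee, Halim, and Jamal (k = 4).
Possible neighbor pairs: C(4,2) = 6. Edges among them: Ana–Halim → e = 1.
Clustering(Frank) = 1/6.

1/6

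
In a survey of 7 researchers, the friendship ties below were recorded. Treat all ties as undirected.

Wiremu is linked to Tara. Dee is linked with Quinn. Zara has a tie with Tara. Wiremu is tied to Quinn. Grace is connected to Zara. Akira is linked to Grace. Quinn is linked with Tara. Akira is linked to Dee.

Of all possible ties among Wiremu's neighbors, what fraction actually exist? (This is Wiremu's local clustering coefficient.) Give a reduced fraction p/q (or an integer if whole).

1

Wiremu's neighbors: Quinn and Tara (k = 2).
Possible neighbor pairs: C(2,2) = 1. Edges among them: Quinn–Tara → e = 1.
Clustering(Wiremu) = 1/1.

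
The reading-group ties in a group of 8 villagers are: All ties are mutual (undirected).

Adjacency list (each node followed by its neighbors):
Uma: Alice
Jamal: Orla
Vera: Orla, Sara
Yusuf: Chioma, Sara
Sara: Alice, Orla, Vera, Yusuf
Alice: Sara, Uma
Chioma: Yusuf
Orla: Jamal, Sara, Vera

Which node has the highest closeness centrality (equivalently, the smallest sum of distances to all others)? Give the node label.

Farness (sum of distances to all others) for each node — Alice:14, Chioma:20, Jamal:19, Orla:13, Sara:10, Uma:20, Vera:14, Yusuf:14.
The smallest farness is 10, for Sara, so Sara has the highest closeness.

Sara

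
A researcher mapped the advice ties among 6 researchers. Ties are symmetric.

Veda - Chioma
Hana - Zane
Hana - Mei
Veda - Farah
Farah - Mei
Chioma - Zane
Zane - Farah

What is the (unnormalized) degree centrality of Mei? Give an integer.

2

Mei is directly tied to Farah and Hana. That is 2 neighbors, so the degree of Mei is 2.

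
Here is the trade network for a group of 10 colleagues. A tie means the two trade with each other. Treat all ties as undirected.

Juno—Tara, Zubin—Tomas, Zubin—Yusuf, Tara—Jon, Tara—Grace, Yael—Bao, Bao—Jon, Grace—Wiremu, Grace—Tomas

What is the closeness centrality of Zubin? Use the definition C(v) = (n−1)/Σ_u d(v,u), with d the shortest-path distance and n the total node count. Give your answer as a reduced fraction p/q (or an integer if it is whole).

9/29

Distances from Zubin: Bao:5, Grace:2, Jon:4, Juno:4, Tara:3, Tomas:1, Wiremu:3, Yael:6, Yusuf:1. Sum = 29.
n = 10, so closeness = 9/29.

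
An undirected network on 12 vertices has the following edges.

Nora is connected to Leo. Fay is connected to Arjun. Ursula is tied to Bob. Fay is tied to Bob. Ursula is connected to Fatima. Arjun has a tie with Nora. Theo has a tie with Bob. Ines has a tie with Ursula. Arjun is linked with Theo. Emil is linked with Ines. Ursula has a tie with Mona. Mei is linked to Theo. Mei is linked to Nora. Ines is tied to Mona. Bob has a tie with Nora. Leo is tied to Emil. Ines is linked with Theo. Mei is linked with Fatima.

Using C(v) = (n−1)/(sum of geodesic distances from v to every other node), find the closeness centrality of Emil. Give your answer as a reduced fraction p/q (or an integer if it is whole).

11/26

Distances from Emil: Arjun:3, Bob:3, Fatima:3, Fay:4, Ines:1, Leo:1, Mei:3, Mona:2, Nora:2, Theo:2, Ursula:2. Sum = 26.
n = 12, so closeness = 11/26.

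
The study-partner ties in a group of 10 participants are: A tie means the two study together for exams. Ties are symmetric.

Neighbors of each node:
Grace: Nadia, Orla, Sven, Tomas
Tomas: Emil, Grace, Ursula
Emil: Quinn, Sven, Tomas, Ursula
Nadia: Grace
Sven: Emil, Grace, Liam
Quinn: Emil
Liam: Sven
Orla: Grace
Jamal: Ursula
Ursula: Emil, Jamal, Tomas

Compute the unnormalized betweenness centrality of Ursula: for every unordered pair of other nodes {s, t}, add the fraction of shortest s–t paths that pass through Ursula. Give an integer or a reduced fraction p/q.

8

Pairs whose geodesics pass through Ursula — Liam–Jamal: 1; Sven–Jamal: 1; Orla–Jamal: 1; Tomas–Jamal: 1; Quinn–Jamal: 1; Jamal–Emil: 1; Jamal–Grace: 1; Jamal–Nadia: 1.
All other pairs contribute 0.
Summing the contributions gives betweenness(Ursula) = 8.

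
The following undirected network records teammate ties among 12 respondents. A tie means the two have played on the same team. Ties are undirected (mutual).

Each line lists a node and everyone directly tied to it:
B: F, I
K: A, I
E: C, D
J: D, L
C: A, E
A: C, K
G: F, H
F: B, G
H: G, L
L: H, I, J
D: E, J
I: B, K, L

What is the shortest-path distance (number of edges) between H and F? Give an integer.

One shortest route is H – G – F, which uses 2 edges, and H and F are not directly tied, so nothing shorter exists. So d(H,F) = 2.

2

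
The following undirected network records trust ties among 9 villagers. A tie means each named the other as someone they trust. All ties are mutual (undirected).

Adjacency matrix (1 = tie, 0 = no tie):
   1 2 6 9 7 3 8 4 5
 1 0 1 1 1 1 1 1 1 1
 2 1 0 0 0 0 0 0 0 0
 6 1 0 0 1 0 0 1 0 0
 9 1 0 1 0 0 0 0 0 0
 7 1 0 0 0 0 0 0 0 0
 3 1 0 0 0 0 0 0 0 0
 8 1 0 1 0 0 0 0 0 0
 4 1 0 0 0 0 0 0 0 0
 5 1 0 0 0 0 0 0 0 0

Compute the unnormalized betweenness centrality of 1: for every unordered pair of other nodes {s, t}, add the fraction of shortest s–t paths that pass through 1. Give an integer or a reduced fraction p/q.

Pairs whose geodesics pass through 1 — 2–6: 1; 2–9: 1; 2–7: 1; 2–3: 1; 2–8: 1; 2–4: 1; 2–5: 1; 6–7: 1; 6–3: 1; 6–4: 1; 6–5: 1; 9–7: 1; 9–3: 1; 9–8: 1/2 … (+12 more pairs).
All other pairs contribute 0.
Summing the contributions gives betweenness(1) = 51/2.

51/2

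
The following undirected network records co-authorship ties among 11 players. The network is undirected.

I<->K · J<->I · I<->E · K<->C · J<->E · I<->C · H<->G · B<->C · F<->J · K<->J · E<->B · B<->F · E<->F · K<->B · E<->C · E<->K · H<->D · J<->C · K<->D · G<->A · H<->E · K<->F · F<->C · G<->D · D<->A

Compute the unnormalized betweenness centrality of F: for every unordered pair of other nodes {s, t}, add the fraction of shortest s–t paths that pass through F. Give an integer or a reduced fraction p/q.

1/4

Pairs whose geodesics pass through F — J–B: 1/4.
All other pairs contribute 0.
Summing the contributions gives betweenness(F) = 1/4.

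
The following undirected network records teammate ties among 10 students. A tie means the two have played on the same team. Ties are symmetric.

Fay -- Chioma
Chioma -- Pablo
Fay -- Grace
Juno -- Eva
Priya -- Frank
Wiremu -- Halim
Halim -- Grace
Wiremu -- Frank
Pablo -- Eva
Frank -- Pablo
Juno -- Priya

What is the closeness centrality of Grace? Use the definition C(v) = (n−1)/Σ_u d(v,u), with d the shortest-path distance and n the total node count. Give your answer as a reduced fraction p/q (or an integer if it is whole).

Distances from Grace: Chioma:2, Eva:4, Fay:1, Frank:3, Halim:1, Juno:5, Pablo:3, Priya:4, Wiremu:2. Sum = 25.
n = 10, so closeness = 9/25.

9/25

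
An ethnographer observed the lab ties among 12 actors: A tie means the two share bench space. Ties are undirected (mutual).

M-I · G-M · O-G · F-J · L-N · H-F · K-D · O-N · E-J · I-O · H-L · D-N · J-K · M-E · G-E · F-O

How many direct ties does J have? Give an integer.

3

J is directly tied to E, F, and K. That is 3 neighbors, so the degree of J is 3.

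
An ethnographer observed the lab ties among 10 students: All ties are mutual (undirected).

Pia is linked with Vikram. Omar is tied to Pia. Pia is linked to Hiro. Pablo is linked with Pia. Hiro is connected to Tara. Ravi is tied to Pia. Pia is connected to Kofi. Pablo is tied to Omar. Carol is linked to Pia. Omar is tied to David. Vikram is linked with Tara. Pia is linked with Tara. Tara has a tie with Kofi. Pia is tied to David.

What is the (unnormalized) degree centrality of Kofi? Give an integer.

Kofi is directly tied to Pia and Tara. That is 2 neighbors, so the degree of Kofi is 2.

2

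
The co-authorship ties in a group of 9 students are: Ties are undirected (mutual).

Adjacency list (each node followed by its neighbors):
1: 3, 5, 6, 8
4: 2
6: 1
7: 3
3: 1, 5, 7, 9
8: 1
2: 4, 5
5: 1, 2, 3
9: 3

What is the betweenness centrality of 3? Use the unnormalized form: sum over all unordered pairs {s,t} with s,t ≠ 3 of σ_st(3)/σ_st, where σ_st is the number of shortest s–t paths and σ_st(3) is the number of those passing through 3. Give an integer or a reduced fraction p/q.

Pairs whose geodesics pass through 3 — 9–6: 1; 9–2: 1; 9–5: 1; 9–1: 1; 9–7: 1; 9–8: 1; 9–4: 1; 6–7: 1; 2–7: 1; 5–7: 1; 1–7: 1; 7–8: 1; 7–4: 1.
All other pairs contribute 0.
Summing the contributions gives betweenness(3) = 13.

13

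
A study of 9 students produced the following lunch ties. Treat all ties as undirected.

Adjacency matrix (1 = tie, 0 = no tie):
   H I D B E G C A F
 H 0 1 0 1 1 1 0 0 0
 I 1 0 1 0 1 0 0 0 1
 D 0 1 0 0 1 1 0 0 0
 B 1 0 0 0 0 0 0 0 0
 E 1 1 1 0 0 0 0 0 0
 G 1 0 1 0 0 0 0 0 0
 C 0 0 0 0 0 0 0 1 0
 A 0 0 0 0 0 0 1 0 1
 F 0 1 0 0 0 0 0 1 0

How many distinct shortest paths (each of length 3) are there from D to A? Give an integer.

The shortest distance is 3, and the only length-3 path is D–I–F–A. So there is exactly 1 shortest path.

1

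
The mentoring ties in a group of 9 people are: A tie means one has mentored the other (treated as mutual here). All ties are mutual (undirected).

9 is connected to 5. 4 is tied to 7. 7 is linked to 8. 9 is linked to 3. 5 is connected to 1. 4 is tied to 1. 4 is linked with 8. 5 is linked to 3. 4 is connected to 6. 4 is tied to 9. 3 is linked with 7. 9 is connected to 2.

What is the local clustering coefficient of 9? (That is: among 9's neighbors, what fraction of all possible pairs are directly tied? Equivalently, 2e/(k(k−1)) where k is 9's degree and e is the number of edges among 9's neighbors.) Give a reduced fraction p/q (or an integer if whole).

1/6

9's neighbors: 2, 3, 4, and 5 (k = 4).
Possible neighbor pairs: C(4,2) = 6. Edges among them: 3–5 → e = 1.
Clustering(9) = 1/6.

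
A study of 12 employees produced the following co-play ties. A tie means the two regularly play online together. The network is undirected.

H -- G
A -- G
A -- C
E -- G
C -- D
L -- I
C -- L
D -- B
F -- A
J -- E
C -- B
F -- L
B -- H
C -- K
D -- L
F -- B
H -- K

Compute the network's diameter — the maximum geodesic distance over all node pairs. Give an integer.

Eccentricity of each node (its greatest distance to any other): A:3, B:4, C:4, D:5, E:5, F:4, G:4, H:4, I:6, J:6, K:4, L:5.
The maximum eccentricity is 6, realized for instance by the pair J–I via J – E – G – A – F – L – I. So the diameter is 6.

6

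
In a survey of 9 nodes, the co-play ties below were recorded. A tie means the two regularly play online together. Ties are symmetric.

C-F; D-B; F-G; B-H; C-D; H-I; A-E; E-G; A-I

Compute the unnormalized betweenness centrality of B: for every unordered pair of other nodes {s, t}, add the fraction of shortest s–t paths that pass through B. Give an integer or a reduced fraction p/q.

6

Pairs whose geodesics pass through B — A–D: 1; I–D: 1; I–C: 1; H–D: 1; H–C: 1; H–F: 1.
All other pairs contribute 0.
Summing the contributions gives betweenness(B) = 6.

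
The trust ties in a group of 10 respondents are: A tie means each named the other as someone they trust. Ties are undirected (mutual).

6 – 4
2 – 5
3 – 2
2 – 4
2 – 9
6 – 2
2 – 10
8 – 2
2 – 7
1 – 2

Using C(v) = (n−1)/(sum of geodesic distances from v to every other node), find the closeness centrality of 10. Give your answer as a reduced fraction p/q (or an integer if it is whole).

9/17

Distances from 10: 1:2, 2:1, 3:2, 4:2, 5:2, 6:2, 7:2, 8:2, 9:2. Sum = 17.
n = 10, so closeness = 9/17.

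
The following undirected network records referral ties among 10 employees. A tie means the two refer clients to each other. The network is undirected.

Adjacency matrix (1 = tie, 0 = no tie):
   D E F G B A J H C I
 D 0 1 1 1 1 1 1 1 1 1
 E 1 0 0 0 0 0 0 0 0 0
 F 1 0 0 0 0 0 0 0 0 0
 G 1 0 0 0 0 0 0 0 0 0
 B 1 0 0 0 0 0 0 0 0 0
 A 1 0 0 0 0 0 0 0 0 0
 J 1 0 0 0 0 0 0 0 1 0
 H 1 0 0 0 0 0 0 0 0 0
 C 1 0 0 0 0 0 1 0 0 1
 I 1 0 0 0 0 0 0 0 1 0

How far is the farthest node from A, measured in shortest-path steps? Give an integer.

2

Distances from A: B:2, C:2, D:1, E:2, F:2, G:2, H:2, I:2, J:2.
The largest is 2 (to E, F, G, B, J, H, C, and I), so the eccentricity of A is 2.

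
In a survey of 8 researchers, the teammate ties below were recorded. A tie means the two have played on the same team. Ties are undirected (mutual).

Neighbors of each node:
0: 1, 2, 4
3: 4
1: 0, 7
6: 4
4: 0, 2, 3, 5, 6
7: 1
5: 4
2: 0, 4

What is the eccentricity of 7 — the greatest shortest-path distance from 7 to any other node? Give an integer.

4

Distances from 7: 0:2, 1:1, 2:3, 3:4, 4:3, 5:4, 6:4.
The largest is 4 (to 5, 3, and 6), so the eccentricity of 7 is 4.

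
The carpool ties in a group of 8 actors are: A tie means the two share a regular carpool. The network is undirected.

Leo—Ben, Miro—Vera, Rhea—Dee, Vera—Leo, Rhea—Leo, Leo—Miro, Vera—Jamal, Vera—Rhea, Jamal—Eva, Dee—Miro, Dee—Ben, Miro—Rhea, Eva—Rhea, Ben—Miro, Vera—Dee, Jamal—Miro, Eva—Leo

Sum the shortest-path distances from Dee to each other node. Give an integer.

10

Distances from Dee: Ben:1, Eva:2, Jamal:2, Leo:2, Miro:1, Rhea:1, Vera:1.
Sum = 1 + 2 + 2 + 2 + 1 + 1 + 1 = 10.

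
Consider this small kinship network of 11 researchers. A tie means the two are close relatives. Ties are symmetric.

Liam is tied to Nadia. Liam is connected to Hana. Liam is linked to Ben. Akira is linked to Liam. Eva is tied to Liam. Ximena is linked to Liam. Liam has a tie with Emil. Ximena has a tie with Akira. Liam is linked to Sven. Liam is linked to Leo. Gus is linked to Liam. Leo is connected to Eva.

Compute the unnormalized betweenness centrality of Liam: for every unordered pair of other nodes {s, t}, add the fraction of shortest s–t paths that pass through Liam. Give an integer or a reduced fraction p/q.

Pairs whose geodesics pass through Liam — Akira–Hana: 1; Akira–Nadia: 1; Akira–Gus: 1; Akira–Ben: 1; Akira–Leo: 1; Akira–Emil: 1; Akira–Eva: 1; Akira–Sven: 1; Hana–Nadia: 1; Hana–Ximena: 1; Hana–Gus: 1; Hana–Ben: 1; Hana–Leo: 1; Hana–Emil: 1 … (+29 more pairs).
All other pairs contribute 0.
Summing the contributions gives betweenness(Liam) = 43.

43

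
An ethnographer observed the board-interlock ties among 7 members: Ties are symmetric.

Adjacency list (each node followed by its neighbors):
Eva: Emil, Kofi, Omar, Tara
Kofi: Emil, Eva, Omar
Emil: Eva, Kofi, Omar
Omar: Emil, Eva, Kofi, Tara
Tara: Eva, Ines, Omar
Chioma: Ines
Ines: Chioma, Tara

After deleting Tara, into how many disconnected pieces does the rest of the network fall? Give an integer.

Without Tara, the remaining ties split the others into: {Emil, Eva, Kofi, Omar}; {Chioma, Ines}.
That's 2 separate components.

2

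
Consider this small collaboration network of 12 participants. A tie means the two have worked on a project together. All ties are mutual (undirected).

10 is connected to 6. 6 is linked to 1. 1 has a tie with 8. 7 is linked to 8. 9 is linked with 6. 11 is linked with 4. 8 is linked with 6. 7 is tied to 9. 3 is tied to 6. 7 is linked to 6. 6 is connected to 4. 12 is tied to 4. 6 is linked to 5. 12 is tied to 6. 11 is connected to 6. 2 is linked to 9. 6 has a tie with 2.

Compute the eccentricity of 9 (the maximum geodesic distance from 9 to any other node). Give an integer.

2

Distances from 9: 1:2, 2:1, 3:2, 4:2, 5:2, 6:1, 7:1, 8:2, 10:2, 11:2, 12:2.
The largest is 2 (to 10, 11, 8, 1, 5, 12, 3, and 4), so the eccentricity of 9 is 2.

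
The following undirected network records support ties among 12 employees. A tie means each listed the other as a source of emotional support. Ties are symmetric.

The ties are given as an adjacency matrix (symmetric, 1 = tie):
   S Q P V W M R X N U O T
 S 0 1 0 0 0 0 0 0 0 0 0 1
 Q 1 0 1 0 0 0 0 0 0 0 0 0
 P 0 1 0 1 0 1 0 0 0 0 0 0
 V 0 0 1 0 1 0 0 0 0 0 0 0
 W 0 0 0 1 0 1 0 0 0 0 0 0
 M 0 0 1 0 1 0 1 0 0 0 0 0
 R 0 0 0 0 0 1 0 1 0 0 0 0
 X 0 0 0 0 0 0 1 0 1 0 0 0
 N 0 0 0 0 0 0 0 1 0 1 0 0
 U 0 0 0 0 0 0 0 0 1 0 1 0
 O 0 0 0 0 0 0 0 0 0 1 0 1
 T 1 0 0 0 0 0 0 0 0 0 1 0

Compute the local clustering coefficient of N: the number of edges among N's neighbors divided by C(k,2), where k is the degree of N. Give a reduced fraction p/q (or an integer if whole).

0

N's neighbors: U and X (k = 2).
Possible neighbor pairs: C(2,2) = 1. Edges among them: none → e = 0.
Clustering(N) = 0/1.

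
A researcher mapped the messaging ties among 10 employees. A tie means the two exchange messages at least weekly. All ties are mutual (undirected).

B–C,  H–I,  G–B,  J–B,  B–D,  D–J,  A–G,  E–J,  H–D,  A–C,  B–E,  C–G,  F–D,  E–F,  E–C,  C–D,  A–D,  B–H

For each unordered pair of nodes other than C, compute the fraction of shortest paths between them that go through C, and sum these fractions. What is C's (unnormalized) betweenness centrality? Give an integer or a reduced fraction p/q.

169/60

Pairs whose geodesics pass through C — B–A: 1/3; G–D: 1/3; G–F: 2/5; G–E: 1/2; A–E: 1; D–E: 1/4.
All other pairs contribute 0.
Summing the contributions gives betweenness(C) = 169/60.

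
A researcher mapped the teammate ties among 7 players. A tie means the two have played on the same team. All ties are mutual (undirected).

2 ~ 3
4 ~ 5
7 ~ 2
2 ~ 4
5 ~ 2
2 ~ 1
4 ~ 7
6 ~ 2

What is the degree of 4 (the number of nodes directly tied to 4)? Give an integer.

4 is directly tied to 2, 5, and 7. That is 3 neighbors, so the degree of 4 is 3.

3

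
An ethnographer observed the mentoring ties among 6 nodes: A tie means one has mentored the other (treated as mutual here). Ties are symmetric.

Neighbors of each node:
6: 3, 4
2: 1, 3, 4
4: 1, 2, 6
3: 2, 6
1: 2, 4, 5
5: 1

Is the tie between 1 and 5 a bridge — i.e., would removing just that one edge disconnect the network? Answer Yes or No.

Without the 1–5 edge there is no alternate route between 1 and 5, so the network disconnects. It is a bridge.

Yes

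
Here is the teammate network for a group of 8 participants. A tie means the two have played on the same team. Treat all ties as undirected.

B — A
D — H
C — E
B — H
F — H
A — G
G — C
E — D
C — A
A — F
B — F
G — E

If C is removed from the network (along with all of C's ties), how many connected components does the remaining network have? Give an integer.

1

C's neighbors (A, E, and G) remain reachable from one another through other ties, so the rest of the network stays in one piece.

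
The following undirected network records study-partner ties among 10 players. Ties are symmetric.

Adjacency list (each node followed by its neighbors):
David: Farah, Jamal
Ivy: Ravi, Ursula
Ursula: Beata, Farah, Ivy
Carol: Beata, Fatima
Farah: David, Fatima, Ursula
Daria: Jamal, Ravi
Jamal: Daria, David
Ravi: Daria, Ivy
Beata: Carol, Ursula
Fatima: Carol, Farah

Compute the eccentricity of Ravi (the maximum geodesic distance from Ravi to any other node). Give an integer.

4

Distances from Ravi: Beata:3, Carol:4, Daria:1, David:3, Farah:3, Fatima:4, Ivy:1, Jamal:2, Ursula:2.
The largest is 4 (to Fatima and Carol), so the eccentricity of Ravi is 4.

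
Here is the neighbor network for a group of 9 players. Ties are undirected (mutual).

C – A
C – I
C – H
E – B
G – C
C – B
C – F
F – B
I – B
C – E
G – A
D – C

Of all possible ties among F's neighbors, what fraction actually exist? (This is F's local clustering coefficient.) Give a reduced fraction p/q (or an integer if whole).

F's neighbors: B and C (k = 2).
Possible neighbor pairs: C(2,2) = 1. Edges among them: B–C → e = 1.
Clustering(F) = 1/1.

1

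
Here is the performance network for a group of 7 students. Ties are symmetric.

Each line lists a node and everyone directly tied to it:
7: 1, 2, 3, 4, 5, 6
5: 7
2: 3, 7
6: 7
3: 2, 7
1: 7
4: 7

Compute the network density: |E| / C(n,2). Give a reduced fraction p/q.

1/3

There are 7 edges and 7 nodes, so the maximum possible is C(7,2) = 21.
Density = 7/21 = 1/3.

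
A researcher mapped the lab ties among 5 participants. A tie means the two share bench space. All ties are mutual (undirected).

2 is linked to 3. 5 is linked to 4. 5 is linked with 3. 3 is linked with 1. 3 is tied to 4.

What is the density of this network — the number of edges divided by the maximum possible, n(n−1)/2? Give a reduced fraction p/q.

1/2

There are 5 edges and 5 nodes, so the maximum possible is C(5,2) = 10.
Density = 5/10 = 1/2.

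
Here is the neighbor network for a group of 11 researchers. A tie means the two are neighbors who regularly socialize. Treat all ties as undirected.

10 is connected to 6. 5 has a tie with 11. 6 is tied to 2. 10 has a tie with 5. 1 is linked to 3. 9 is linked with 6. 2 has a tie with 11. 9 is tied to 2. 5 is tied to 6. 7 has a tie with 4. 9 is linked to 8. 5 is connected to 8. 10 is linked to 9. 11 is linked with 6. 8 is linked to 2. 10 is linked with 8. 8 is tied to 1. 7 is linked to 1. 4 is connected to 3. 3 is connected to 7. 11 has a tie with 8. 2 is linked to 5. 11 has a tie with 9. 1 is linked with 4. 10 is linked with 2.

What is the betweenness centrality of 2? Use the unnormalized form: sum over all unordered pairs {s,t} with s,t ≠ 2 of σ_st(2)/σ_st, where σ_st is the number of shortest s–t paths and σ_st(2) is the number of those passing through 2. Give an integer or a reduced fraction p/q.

Pairs whose geodesics pass through 2 — 7–6: 1/5; 1–6: 1/5; 4–6: 1/5; 3–6: 1/5; 11–10: 1/5; 6–8: 1/5; 5–9: 1/5.
All other pairs contribute 0.
Summing the contributions gives betweenness(2) = 7/5.

7/5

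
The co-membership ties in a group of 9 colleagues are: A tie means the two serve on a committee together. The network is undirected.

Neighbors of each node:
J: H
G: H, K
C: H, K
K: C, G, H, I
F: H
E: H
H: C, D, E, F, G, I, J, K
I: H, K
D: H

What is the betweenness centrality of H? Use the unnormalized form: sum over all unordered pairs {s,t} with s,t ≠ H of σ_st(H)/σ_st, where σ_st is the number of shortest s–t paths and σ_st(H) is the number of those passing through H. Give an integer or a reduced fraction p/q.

47/2

Pairs whose geodesics pass through H — D–C: 1; D–E: 1; D–G: 1; D–J: 1; D–K: 1; D–F: 1; D–I: 1; C–E: 1; C–G: 1/2; C–J: 1; C–F: 1; C–I: 1/2; E–G: 1; E–J: 1 … (+11 more pairs).
All other pairs contribute 0.
Summing the contributions gives betweenness(H) = 47/2.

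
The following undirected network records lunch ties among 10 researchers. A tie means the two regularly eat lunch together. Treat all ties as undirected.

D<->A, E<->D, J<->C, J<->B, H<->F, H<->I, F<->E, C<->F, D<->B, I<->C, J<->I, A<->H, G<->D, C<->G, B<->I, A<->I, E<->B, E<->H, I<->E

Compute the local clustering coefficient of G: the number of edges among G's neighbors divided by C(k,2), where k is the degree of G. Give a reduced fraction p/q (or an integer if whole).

0

G's neighbors: C and D (k = 2).
Possible neighbor pairs: C(2,2) = 1. Edges among them: none → e = 0.
Clustering(G) = 0/1.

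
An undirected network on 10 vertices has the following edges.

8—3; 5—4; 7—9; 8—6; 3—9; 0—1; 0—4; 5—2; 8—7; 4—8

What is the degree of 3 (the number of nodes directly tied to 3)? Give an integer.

2

3 is directly tied to 8 and 9. That is 2 neighbors, so the degree of 3 is 2.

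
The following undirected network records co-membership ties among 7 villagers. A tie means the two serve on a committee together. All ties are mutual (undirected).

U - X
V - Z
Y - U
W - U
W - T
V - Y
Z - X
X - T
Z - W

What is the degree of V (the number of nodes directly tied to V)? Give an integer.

2

V is directly tied to Y and Z. That is 2 neighbors, so the degree of V is 2.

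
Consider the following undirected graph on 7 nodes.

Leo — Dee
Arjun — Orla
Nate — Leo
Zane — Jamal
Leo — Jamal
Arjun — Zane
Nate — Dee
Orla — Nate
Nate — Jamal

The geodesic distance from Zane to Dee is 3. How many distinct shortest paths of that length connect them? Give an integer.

The shortest distance is 3. The length-3 paths are: Zane–Jamal–Nate–Dee; Zane–Jamal–Leo–Dee.
That gives 2 distinct shortest paths.

2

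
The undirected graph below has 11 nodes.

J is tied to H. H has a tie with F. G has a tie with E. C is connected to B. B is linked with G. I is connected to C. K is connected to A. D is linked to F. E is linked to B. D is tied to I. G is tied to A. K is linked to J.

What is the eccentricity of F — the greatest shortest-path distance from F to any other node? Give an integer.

Distances from F: A:4, B:4, C:3, D:1, E:5, G:5, H:1, I:2, J:2, K:3.
The largest is 5 (to E and G), so the eccentricity of F is 5.

5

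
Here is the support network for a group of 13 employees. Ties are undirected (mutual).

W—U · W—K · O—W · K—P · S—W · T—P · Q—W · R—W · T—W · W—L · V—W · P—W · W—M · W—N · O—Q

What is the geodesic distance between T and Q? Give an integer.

2

One shortest route is T – W – Q, which uses 2 edges, and T and Q are not directly tied, so nothing shorter exists. So d(T,Q) = 2.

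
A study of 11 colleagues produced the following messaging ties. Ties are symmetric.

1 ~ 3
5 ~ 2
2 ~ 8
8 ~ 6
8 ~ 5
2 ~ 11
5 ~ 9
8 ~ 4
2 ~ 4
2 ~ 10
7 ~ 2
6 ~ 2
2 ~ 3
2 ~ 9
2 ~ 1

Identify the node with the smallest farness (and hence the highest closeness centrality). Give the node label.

2

Farness (sum of distances to all others) for each node — 1:18, 2:10, 3:18, 4:18, 5:17, 6:18, 7:19, 8:16, 9:18, 10:19, 11:19.
The smallest farness is 10, for 2, so 2 has the highest closeness.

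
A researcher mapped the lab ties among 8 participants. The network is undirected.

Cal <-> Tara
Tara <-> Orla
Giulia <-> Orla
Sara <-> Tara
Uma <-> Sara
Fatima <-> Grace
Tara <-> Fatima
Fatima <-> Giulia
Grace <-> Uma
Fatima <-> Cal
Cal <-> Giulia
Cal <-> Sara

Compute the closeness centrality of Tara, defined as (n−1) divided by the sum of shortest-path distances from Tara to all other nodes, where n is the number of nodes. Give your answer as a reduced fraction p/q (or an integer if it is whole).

7/10

Distances from Tara: Cal:1, Fatima:1, Giulia:2, Grace:2, Orla:1, Sara:1, Uma:2. Sum = 10.
n = 8, so closeness = 7/10.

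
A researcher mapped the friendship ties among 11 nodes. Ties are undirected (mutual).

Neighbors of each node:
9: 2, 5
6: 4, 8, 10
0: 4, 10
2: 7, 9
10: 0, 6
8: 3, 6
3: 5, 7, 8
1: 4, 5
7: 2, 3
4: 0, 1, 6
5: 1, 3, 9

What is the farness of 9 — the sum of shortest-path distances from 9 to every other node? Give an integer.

Distances from 9: 0:4, 1:2, 2:1, 3:2, 4:3, 5:1, 6:4, 7:2, 8:3, 10:5.
Sum = 4 + 2 + 1 + 2 + 3 + 1 + 4 + 2 + 3 + 5 = 27.

27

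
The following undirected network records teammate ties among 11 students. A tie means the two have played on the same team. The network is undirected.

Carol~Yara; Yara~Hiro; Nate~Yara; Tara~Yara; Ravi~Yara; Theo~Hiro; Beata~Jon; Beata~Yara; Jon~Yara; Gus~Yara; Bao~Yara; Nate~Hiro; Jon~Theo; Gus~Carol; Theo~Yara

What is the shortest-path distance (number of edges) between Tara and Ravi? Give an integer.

One shortest route is Tara – Yara – Ravi, which uses 2 edges, and Tara and Ravi are not directly tied, so nothing shorter exists. So d(Tara,Ravi) = 2.

2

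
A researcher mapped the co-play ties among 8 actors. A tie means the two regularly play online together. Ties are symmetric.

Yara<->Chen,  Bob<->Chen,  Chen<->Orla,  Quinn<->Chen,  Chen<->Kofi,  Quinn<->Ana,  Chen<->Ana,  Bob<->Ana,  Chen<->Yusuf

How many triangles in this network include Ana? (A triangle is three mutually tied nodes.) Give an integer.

2

Ana's neighbors: Bob, Chen, and Quinn.
Neighbor pairs that are themselves tied: Ana–Bob–Chen; Ana–Chen–Quinn. Each forms one triangle with Ana, for 2 in total.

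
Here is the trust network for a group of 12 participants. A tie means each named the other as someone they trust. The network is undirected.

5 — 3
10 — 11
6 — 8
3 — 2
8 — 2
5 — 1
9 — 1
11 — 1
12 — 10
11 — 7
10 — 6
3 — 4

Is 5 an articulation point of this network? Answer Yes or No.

Even without 5, every remaining node can still reach every other (the residual graph is connected), so 5 is not a cut vertex.

No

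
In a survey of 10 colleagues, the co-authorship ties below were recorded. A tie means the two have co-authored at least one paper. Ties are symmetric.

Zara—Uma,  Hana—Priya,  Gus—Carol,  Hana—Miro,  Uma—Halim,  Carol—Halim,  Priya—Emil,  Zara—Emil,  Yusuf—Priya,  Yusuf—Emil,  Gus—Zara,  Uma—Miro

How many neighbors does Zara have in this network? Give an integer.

Zara is directly tied to Emil, Gus, and Uma. That is 3 neighbors, so the degree of Zara is 3.

3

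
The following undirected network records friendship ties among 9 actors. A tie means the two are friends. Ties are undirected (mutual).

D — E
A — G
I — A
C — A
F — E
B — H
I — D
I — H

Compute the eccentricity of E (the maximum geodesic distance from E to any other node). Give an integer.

4

Distances from E: A:3, B:4, C:4, D:1, F:1, G:4, H:3, I:2.
The largest is 4 (to C, G, and B), so the eccentricity of E is 4.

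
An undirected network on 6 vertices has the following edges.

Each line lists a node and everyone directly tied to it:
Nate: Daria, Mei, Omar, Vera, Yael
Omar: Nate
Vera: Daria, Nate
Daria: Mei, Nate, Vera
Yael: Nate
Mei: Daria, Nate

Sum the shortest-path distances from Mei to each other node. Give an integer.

Distances from Mei: Daria:1, Nate:1, Omar:2, Vera:2, Yael:2.
Sum = 1 + 1 + 2 + 2 + 2 = 8.

8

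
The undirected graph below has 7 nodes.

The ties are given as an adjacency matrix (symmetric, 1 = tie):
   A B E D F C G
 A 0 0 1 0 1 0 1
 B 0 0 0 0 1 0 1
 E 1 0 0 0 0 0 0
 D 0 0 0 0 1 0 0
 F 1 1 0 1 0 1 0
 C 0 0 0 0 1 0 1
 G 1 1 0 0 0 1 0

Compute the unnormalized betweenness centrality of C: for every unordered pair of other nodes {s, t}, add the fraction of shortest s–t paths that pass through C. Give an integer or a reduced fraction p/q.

Pairs whose geodesics pass through C — D–G: 1/3; F–G: 1/3.
All other pairs contribute 0.
Summing the contributions gives betweenness(C) = 2/3.

2/3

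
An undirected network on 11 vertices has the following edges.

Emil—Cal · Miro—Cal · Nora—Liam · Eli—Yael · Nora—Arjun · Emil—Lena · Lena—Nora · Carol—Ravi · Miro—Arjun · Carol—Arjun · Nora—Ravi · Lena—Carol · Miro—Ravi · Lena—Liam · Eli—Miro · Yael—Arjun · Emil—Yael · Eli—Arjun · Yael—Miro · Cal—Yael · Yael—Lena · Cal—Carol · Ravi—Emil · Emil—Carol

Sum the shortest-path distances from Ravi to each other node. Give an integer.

Distances from Ravi: Arjun:2, Cal:2, Carol:1, Eli:2, Emil:1, Lena:2, Liam:2, Miro:1, Nora:1, Yael:2.
Sum = 2 + 2 + 1 + 2 + 1 + 2 + 2 + 1 + 1 + 2 = 16.

16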